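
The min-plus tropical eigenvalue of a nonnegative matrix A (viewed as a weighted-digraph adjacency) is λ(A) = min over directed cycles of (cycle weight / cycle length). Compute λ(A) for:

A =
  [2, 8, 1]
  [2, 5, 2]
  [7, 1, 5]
λ(A) = 4/3

Enumerate directed cycles and compute their means (weight / length). Sample:
  cycle 0 → 0: weight = 2, length = 1, mean = 2/1 ≈ 2.000
  cycle 1 → 1: weight = 5, length = 1, mean = 5/1 ≈ 5.000
  cycle 2 → 2: weight = 5, length = 1, mean = 5/1 ≈ 5.000
  cycle 0 → 1 → 0: weight = 10, length = 2, mean = 10/2 ≈ 5.000
  cycle 0 → 2 → 0: weight = 8, length = 2, mean = 8/2 ≈ 4.000
  cycle 1 → 0 → 1: weight = 10, length = 2, mean = 10/2 ≈ 5.000
Minimum mean = 1.333, attained e.g. along the cycle 0 → 2 → 1 → 0 with weight 4 and length 3. So λ(A) = 4/3 = 4/3.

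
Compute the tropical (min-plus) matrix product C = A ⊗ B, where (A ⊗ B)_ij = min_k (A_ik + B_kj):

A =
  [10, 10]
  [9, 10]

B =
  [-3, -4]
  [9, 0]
A ⊗ B =
  [7, 6]
  [6, 5]

Apply the min-plus product entry-by-entry:
  C[0][0] = min over k of (A[0][0] + B[0][0] = 10 + -3 = 7, A[0][1] + B[1][0] = 10 + 9 = 19) = 7 (attained at k = 0)
  C[0][1] = min over k of (A[0][0] + B[0][1] = 10 + -4 = 6, A[0][1] + B[1][1] = 10 + 0 = 10) = 6 (attained at k = 0)
  C[1][0] = min over k of (A[1][0] + B[0][0] = 9 + -3 = 6, A[1][1] + B[1][0] = 10 + 9 = 19) = 6 (attained at k = 0)
  C[1][1] = min over k of (A[1][0] + B[0][1] = 9 + -4 = 5, A[1][1] + B[1][1] = 10 + 0 = 10) = 5 (attained at k = 0)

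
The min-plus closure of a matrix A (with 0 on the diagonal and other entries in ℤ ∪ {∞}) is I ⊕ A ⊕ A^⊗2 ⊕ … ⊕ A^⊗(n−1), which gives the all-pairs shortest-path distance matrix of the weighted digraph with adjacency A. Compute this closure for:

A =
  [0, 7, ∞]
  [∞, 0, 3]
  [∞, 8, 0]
Closure =
  [0, 7, 10]
  [∞, 0, 3]
  [∞, 8, 0]

This is the Floyd-Warshall all-pairs shortest-path computation. For each intermediate vertex k = 0, 1, …, 2, update dist[i][j] ← min(dist[i][j], dist[i][k] + dist[k][j]). The final matrix gives, for each (i, j), the minimum total weight of any directed path from i to j (possibly empty when i = j).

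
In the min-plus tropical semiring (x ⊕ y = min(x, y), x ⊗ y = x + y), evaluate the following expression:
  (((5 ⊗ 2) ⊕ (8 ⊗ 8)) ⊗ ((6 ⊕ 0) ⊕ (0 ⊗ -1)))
(((5 ⊗ 2) ⊕ (8 ⊗ 8)) ⊗ ((6 ⊕ 0) ⊕ (0 ⊗ -1))) = 6

Expand innermost to outermost. Recall ⊕ takes the minimum of its arguments and ⊗ takes their sum. Working out the expression (((5 ⊗ 2) ⊕ (8 ⊗ 8)) ⊗ ((6 ⊕ 0) ⊕ (0 ⊗ -1))) gives 6.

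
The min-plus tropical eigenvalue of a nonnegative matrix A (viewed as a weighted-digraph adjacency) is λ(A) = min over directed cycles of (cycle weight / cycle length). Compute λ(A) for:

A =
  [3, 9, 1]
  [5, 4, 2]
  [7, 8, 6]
λ(A) = 3

Enumerate directed cycles and compute their means (weight / length). Sample:
  cycle 0 → 0: weight = 3, length = 1, mean = 3/1 ≈ 3.000
  cycle 1 → 1: weight = 4, length = 1, mean = 4/1 ≈ 4.000
  cycle 2 → 2: weight = 6, length = 1, mean = 6/1 ≈ 6.000
  cycle 0 → 1 → 0: weight = 14, length = 2, mean = 14/2 ≈ 7.000
  cycle 0 → 2 → 0: weight = 8, length = 2, mean = 8/2 ≈ 4.000
  cycle 1 → 0 → 1: weight = 14, length = 2, mean = 14/2 ≈ 7.000
Minimum mean = 3.000, attained e.g. along the cycle 0 → 0 with weight 3 and length 1. So λ(A) = 3/1 = 3.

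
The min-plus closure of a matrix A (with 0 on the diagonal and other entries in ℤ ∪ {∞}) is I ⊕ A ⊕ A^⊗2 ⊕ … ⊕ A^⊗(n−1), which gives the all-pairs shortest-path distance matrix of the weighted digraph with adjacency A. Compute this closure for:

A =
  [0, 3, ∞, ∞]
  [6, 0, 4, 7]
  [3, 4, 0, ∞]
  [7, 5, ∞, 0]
Closure =
  [0, 3, 7, 10]
  [6, 0, 4, 7]
  [3, 4, 0, 11]
  [7, 5, 9, 0]

This is the Floyd-Warshall all-pairs shortest-path computation. For each intermediate vertex k = 0, 1, …, 3, update dist[i][j] ← min(dist[i][j], dist[i][k] + dist[k][j]). The final matrix gives, for each (i, j), the minimum total weight of any directed path from i to j (possibly empty when i = j).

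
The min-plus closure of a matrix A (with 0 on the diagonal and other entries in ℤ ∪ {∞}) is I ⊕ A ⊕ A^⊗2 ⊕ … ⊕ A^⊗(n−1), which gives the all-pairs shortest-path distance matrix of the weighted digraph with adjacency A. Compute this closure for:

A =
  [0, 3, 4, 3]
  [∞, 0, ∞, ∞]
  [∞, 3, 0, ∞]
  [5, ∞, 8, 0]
Closure =
  [0, 3, 4, 3]
  [∞, 0, ∞, ∞]
  [∞, 3, 0, ∞]
  [5, 8, 8, 0]

This is the Floyd-Warshall all-pairs shortest-path computation. For each intermediate vertex k = 0, 1, …, 3, update dist[i][j] ← min(dist[i][j], dist[i][k] + dist[k][j]). The final matrix gives, for each (i, j), the minimum total weight of any directed path from i to j (possibly empty when i = j).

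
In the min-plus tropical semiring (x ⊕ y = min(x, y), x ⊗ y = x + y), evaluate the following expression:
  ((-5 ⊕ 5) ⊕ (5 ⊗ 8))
((-5 ⊕ 5) ⊕ (5 ⊗ 8)) = -5

Expand innermost to outermost. Recall ⊕ takes the minimum of its arguments and ⊗ takes their sum. Working out the expression ((-5 ⊕ 5) ⊕ (5 ⊗ 8)) gives -5.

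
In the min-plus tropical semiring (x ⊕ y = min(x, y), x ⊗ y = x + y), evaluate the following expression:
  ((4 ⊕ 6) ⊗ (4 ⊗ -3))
((4 ⊕ 6) ⊗ (4 ⊗ -3)) = 5

Expand innermost to outermost. Recall ⊕ takes the minimum of its arguments and ⊗ takes their sum. Working out the expression ((4 ⊕ 6) ⊗ (4 ⊗ -3)) gives 5.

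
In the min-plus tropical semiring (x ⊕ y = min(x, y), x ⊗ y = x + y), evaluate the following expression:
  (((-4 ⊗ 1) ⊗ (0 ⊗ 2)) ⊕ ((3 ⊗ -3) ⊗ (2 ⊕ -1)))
(((-4 ⊗ 1) ⊗ (0 ⊗ 2)) ⊕ ((3 ⊗ -3) ⊗ (2 ⊕ -1))) = -1

Expand innermost to outermost. Recall ⊕ takes the minimum of its arguments and ⊗ takes their sum. Working out the expression (((-4 ⊗ 1) ⊗ (0 ⊗ 2)) ⊕ ((3 ⊗ -3) ⊗ (2 ⊕ -1))) gives -1.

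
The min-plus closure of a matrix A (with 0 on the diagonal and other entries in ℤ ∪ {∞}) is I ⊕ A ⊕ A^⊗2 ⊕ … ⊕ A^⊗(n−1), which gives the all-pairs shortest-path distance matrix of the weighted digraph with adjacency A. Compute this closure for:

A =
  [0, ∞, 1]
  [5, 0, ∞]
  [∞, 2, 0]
Closure =
  [0, 3, 1]
  [5, 0, 6]
  [7, 2, 0]

This is the Floyd-Warshall all-pairs shortest-path computation. For each intermediate vertex k = 0, 1, …, 2, update dist[i][j] ← min(dist[i][j], dist[i][k] + dist[k][j]). The final matrix gives, for each (i, j), the minimum total weight of any directed path from i to j (possibly empty when i = j).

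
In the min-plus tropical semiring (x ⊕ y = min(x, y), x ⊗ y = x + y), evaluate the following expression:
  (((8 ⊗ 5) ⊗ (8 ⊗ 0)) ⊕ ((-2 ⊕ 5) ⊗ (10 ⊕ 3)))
(((8 ⊗ 5) ⊗ (8 ⊗ 0)) ⊕ ((-2 ⊕ 5) ⊗ (10 ⊕ 3))) = 1

Expand innermost to outermost. Recall ⊕ takes the minimum of its arguments and ⊗ takes their sum. Working out the expression (((8 ⊗ 5) ⊗ (8 ⊗ 0)) ⊕ ((-2 ⊕ 5) ⊗ (10 ⊕ 3))) gives 1.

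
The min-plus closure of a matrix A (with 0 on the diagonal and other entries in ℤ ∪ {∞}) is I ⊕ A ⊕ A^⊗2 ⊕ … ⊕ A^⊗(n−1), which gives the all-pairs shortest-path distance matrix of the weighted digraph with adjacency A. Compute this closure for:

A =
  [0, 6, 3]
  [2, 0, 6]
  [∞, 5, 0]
Closure =
  [0, 6, 3]
  [2, 0, 5]
  [7, 5, 0]

This is the Floyd-Warshall all-pairs shortest-path computation. For each intermediate vertex k = 0, 1, …, 2, update dist[i][j] ← min(dist[i][j], dist[i][k] + dist[k][j]). The final matrix gives, for each (i, j), the minimum total weight of any directed path from i to j (possibly empty when i = j).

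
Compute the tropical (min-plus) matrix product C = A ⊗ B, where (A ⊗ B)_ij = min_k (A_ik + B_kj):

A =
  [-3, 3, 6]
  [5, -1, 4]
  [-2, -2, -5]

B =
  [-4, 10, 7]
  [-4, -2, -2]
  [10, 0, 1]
A ⊗ B =
  [-7, 1, 1]
  [-5, -3, -3]
  [-6, -5, -4]

Apply the min-plus product entry-by-entry:
  C[0][0] = min over k of (A[0][0] + B[0][0] = -3 + -4 = -7, A[0][1] + B[1][0] = 3 + -4 = -1, A[0][2] + B[2][0] = 6 + 10 = 16) = -7 (attained at k = 0)
  C[0][1] = min over k of (A[0][0] + B[0][1] = -3 + 10 = 7, A[0][1] + B[1][1] = 3 + -2 = 1, A[0][2] + B[2][1] = 6 + 0 = 6) = 1 (attained at k = 1)
  C[0][2] = min over k of (A[0][0] + B[0][2] = -3 + 7 = 4, A[0][1] + B[1][2] = 3 + -2 = 1, A[0][2] + B[2][2] = 6 + 1 = 7) = 1 (attained at k = 1)
  C[1][0] = min over k of (A[1][0] + B[0][0] = 5 + -4 = 1, A[1][1] + B[1][0] = -1 + -4 = -5, A[1][2] + B[2][0] = 4 + 10 = 14) = -5 (attained at k = 1)
  C[1][1] = min over k of (A[1][0] + B[0][1] = 5 + 10 = 15, A[1][1] + B[1][1] = -1 + -2 = -3, A[1][2] + B[2][1] = 4 + 0 = 4) = -3 (attained at k = 1)
  C[1][2] = min over k of (A[1][0] + B[0][2] = 5 + 7 = 12, A[1][1] + B[1][2] = -1 + -2 = -3, A[1][2] + B[2][2] = 4 + 1 = 5) = -3 (attained at k = 1)
  C[2][0] = min over k of (A[2][0] + B[0][0] = -2 + -4 = -6, A[2][1] + B[1][0] = -2 + -4 = -6, A[2][2] + B[2][0] = -5 + 10 = 5) = -6 (attained at k = 0)
  C[2][1] = min over k of (A[2][0] + B[0][1] = -2 + 10 = 8, A[2][1] + B[1][1] = -2 + -2 = -4, A[2][2] + B[2][1] = -5 + 0 = -5) = -5 (attained at k = 2)
  C[2][2] = min over k of (A[2][0] + B[0][2] = -2 + 7 = 5, A[2][1] + B[1][2] = -2 + -2 = -4, A[2][2] + B[2][2] = -5 + 1 = -4) = -4 (attained at k = 1)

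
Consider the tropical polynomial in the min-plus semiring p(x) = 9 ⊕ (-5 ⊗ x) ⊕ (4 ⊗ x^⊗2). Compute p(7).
p(7) = 2

A tropical monomial a ⊗ x^⊗i evaluates to a + i · x. Evaluating each term at x = 7:
  Term 0 contributes 9 + 0 · 7 = 9
  Term 1 contributes -5 + 1 · 7 = 2
  Term 2 contributes 4 + 2 · 7 = 18
p(7) = ⊕ of these = min[9, 2, 18] = 2.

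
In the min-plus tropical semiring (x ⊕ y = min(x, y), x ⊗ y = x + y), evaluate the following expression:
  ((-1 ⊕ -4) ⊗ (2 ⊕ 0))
((-1 ⊕ -4) ⊗ (2 ⊕ 0)) = -4

Expand innermost to outermost. Recall ⊕ takes the minimum of its arguments and ⊗ takes their sum. Working out the expression ((-1 ⊕ -4) ⊗ (2 ⊕ 0)) gives -4.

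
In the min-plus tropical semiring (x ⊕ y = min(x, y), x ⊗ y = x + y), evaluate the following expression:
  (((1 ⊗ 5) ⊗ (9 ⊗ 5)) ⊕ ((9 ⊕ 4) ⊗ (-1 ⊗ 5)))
(((1 ⊗ 5) ⊗ (9 ⊗ 5)) ⊕ ((9 ⊕ 4) ⊗ (-1 ⊗ 5))) = 8

Expand innermost to outermost. Recall ⊕ takes the minimum of its arguments and ⊗ takes their sum. Working out the expression (((1 ⊗ 5) ⊗ (9 ⊗ 5)) ⊕ ((9 ⊕ 4) ⊗ (-1 ⊗ 5))) gives 8.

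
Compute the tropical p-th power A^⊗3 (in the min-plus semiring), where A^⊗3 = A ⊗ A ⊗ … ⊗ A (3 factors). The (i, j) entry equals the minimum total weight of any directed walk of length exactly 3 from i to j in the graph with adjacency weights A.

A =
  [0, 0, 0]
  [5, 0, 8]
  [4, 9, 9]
A^⊗3 =
  [0, 0, 0]
  [5, 0, 5]
  [4, 4, 4]

Each entry (A^⊗3)_ij equals the minimum over all length-3 walks i = v_0 → v_1 → … → v_3 = j of Σ_t A[v_t][v_{t+1}]. For example, for (i, j) = (0, 2) we minimise over 9 possible intermediate vertex sequences; the minimum is 0, attained along the walk 0 → 0 → 0 → 2.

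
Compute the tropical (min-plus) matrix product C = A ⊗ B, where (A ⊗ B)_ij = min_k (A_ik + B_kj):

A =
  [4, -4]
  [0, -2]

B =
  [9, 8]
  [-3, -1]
A ⊗ B =
  [-7, -5]
  [-5, -3]

Apply the min-plus product entry-by-entry:
  C[0][0] = min over k of (A[0][0] + B[0][0] = 4 + 9 = 13, A[0][1] + B[1][0] = -4 + -3 = -7) = -7 (attained at k = 1)
  C[0][1] = min over k of (A[0][0] + B[0][1] = 4 + 8 = 12, A[0][1] + B[1][1] = -4 + -1 = -5) = -5 (attained at k = 1)
  C[1][0] = min over k of (A[1][0] + B[0][0] = 0 + 9 = 9, A[1][1] + B[1][0] = -2 + -3 = -5) = -5 (attained at k = 1)
  C[1][1] = min over k of (A[1][0] + B[0][1] = 0 + 8 = 8, A[1][1] + B[1][1] = -2 + -1 = -3) = -3 (attained at k = 1)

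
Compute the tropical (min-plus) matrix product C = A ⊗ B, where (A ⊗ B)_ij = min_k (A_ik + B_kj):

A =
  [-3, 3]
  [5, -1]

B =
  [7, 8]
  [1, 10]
A ⊗ B =
  [4, 5]
  [0, 9]

Apply the min-plus product entry-by-entry:
  C[0][0] = min over k of (A[0][0] + B[0][0] = -3 + 7 = 4, A[0][1] + B[1][0] = 3 + 1 = 4) = 4 (attained at k = 0)
  C[0][1] = min over k of (A[0][0] + B[0][1] = -3 + 8 = 5, A[0][1] + B[1][1] = 3 + 10 = 13) = 5 (attained at k = 0)
  C[1][0] = min over k of (A[1][0] + B[0][0] = 5 + 7 = 12, A[1][1] + B[1][0] = -1 + 1 = 0) = 0 (attained at k = 1)
  C[1][1] = min over k of (A[1][0] + B[0][1] = 5 + 8 = 13, A[1][1] + B[1][1] = -1 + 10 = 9) = 9 (attained at k = 1)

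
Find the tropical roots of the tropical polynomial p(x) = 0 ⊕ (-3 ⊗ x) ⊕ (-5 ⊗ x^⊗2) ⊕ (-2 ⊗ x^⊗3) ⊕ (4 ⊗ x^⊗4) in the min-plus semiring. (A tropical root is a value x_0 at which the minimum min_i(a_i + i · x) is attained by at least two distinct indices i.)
Roots: {-6, -3, 2, 3}

Each tropical root is a break point of the lower envelope of the lines y = a_i + i · x (there are 5 lines, with slopes 0, 1, ..., 4). Only the lines that attain the minimum somewhere contribute to roots; other lines are dominated. Here the surviving (envelope) indices are i = 4, i = 3, i = 2, i = 1, i = 0.
Intersections between consecutive envelope lines give the roots: for adjacent envelope indices i < j the intersection is x = (a_i − a_j) / (j − i). Reading off the sorted break points: {-6, -3, 2, 3}.
Verification: at each break x_0, at least two indices attain the minimum of min_i(a_i + i · x_0).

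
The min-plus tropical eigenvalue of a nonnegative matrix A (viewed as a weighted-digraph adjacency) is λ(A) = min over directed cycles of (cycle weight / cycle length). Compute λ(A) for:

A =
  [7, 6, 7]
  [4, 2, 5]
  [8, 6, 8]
λ(A) = 2

Enumerate directed cycles and compute their means (weight / length). Sample:
  cycle 0 → 0: weight = 7, length = 1, mean = 7/1 ≈ 7.000
  cycle 1 → 1: weight = 2, length = 1, mean = 2/1 ≈ 2.000
  cycle 2 → 2: weight = 8, length = 1, mean = 8/1 ≈ 8.000
  cycle 0 → 1 → 0: weight = 10, length = 2, mean = 10/2 ≈ 5.000
  cycle 0 → 2 → 0: weight = 15, length = 2, mean = 15/2 ≈ 7.500
  cycle 1 → 0 → 1: weight = 10, length = 2, mean = 10/2 ≈ 5.000
Minimum mean = 2.000, attained e.g. along the cycle 1 → 1 with weight 2 and length 1. So λ(A) = 2/1 = 2.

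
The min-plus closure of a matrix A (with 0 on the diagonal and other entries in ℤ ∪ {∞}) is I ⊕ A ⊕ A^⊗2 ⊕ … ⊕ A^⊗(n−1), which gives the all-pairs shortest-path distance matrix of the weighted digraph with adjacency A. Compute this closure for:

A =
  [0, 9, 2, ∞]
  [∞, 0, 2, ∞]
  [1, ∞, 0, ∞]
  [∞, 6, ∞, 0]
Closure =
  [0, 9, 2, ∞]
  [3, 0, 2, ∞]
  [1, 10, 0, ∞]
  [9, 6, 8, 0]

This is the Floyd-Warshall all-pairs shortest-path computation. For each intermediate vertex k = 0, 1, …, 3, update dist[i][j] ← min(dist[i][j], dist[i][k] + dist[k][j]). The final matrix gives, for each (i, j), the minimum total weight of any directed path from i to j (possibly empty when i = j).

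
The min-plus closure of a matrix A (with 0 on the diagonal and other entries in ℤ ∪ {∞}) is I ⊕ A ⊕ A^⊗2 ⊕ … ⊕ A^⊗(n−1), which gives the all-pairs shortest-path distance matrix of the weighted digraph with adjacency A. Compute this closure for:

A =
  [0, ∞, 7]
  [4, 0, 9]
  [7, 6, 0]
Closure =
  [0, 13, 7]
  [4, 0, 9]
  [7, 6, 0]

This is the Floyd-Warshall all-pairs shortest-path computation. For each intermediate vertex k = 0, 1, …, 2, update dist[i][j] ← min(dist[i][j], dist[i][k] + dist[k][j]). The final matrix gives, for each (i, j), the minimum total weight of any directed path from i to j (possibly empty when i = j).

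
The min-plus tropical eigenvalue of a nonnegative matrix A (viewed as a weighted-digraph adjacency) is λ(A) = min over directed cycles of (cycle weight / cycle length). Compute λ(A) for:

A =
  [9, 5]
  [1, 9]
λ(A) = 3

Enumerate directed cycles and compute their means (weight / length). Sample:
  cycle 0 → 0: weight = 9, length = 1, mean = 9/1 ≈ 9.000
  cycle 1 → 1: weight = 9, length = 1, mean = 9/1 ≈ 9.000
  cycle 0 → 1 → 0: weight = 6, length = 2, mean = 6/2 ≈ 3.000
  cycle 1 → 0 → 1: weight = 6, length = 2, mean = 6/2 ≈ 3.000
Minimum mean = 3.000, attained e.g. along the cycle 0 → 1 → 0 with weight 6 and length 2. So λ(A) = 6/2 = 3.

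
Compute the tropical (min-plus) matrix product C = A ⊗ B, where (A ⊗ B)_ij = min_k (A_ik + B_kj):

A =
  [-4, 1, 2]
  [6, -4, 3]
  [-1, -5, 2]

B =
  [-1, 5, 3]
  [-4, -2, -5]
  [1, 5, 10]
A ⊗ B =
  [-5, -1, -4]
  [-8, -6, -9]
  [-9, -7, -10]

Apply the min-plus product entry-by-entry:
  C[0][0] = min over k of (A[0][0] + B[0][0] = -4 + -1 = -5, A[0][1] + B[1][0] = 1 + -4 = -3, A[0][2] + B[2][0] = 2 + 1 = 3) = -5 (attained at k = 0)
  C[0][1] = min over k of (A[0][0] + B[0][1] = -4 + 5 = 1, A[0][1] + B[1][1] = 1 + -2 = -1, A[0][2] + B[2][1] = 2 + 5 = 7) = -1 (attained at k = 1)
  C[0][2] = min over k of (A[0][0] + B[0][2] = -4 + 3 = -1, A[0][1] + B[1][2] = 1 + -5 = -4, A[0][2] + B[2][2] = 2 + 10 = 12) = -4 (attained at k = 1)
  C[1][0] = min over k of (A[1][0] + B[0][0] = 6 + -1 = 5, A[1][1] + B[1][0] = -4 + -4 = -8, A[1][2] + B[2][0] = 3 + 1 = 4) = -8 (attained at k = 1)
  C[1][1] = min over k of (A[1][0] + B[0][1] = 6 + 5 = 11, A[1][1] + B[1][1] = -4 + -2 = -6, A[1][2] + B[2][1] = 3 + 5 = 8) = -6 (attained at k = 1)
  C[1][2] = min over k of (A[1][0] + B[0][2] = 6 + 3 = 9, A[1][1] + B[1][2] = -4 + -5 = -9, A[1][2] + B[2][2] = 3 + 10 = 13) = -9 (attained at k = 1)
  C[2][0] = min over k of (A[2][0] + B[0][0] = -1 + -1 = -2, A[2][1] + B[1][0] = -5 + -4 = -9, A[2][2] + B[2][0] = 2 + 1 = 3) = -9 (attained at k = 1)
  C[2][1] = min over k of (A[2][0] + B[0][1] = -1 + 5 = 4, A[2][1] + B[1][1] = -5 + -2 = -7, A[2][2] + B[2][1] = 2 + 5 = 7) = -7 (attained at k = 1)
  C[2][2] = min over k of (A[2][0] + B[0][2] = -1 + 3 = 2, A[2][1] + B[1][2] = -5 + -5 = -10, A[2][2] + B[2][2] = 2 + 10 = 12) = -10 (attained at k = 1)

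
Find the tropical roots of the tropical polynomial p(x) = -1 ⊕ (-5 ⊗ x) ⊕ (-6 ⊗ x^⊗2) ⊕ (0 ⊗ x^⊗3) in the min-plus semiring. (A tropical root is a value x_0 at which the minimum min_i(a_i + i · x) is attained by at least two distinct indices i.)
Roots: {-6, 1, 4}

Each tropical root is a break point of the lower envelope of the lines y = a_i + i · x (there are 4 lines, with slopes 0, 1, ..., 3). Only the lines that attain the minimum somewhere contribute to roots; other lines are dominated. Here the surviving (envelope) indices are i = 3, i = 2, i = 1, i = 0.
Intersections between consecutive envelope lines give the roots: for adjacent envelope indices i < j the intersection is x = (a_i − a_j) / (j − i). Reading off the sorted break points: {-6, 1, 4}.
Verification: at each break x_0, at least two indices attain the minimum of min_i(a_i + i · x_0).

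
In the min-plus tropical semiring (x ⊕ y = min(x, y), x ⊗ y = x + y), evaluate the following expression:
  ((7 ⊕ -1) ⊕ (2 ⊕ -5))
((7 ⊕ -1) ⊕ (2 ⊕ -5)) = -5

Expand innermost to outermost. Recall ⊕ takes the minimum of its arguments and ⊗ takes their sum. Working out the expression ((7 ⊕ -1) ⊕ (2 ⊕ -5)) gives -5.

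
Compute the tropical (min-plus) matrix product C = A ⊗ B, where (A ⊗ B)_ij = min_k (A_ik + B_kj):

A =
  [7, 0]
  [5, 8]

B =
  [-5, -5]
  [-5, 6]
A ⊗ B =
  [-5, 2]
  [0, 0]

Apply the min-plus product entry-by-entry:
  C[0][0] = min over k of (A[0][0] + B[0][0] = 7 + -5 = 2, A[0][1] + B[1][0] = 0 + -5 = -5) = -5 (attained at k = 1)
  C[0][1] = min over k of (A[0][0] + B[0][1] = 7 + -5 = 2, A[0][1] + B[1][1] = 0 + 6 = 6) = 2 (attained at k = 0)
  C[1][0] = min over k of (A[1][0] + B[0][0] = 5 + -5 = 0, A[1][1] + B[1][0] = 8 + -5 = 3) = 0 (attained at k = 0)
  C[1][1] = min over k of (A[1][0] + B[0][1] = 5 + -5 = 0, A[1][1] + B[1][1] = 8 + 6 = 14) = 0 (attained at k = 0)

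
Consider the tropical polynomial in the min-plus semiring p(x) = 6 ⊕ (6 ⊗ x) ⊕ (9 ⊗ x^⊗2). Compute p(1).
p(1) = 6

A tropical monomial a ⊗ x^⊗i evaluates to a + i · x. Evaluating each term at x = 1:
  Term 0 contributes 6 + 0 · 1 = 6
  Term 1 contributes 6 + 1 · 1 = 7
  Term 2 contributes 9 + 2 · 1 = 11
p(1) = ⊕ of these = min[6, 7, 11] = 6.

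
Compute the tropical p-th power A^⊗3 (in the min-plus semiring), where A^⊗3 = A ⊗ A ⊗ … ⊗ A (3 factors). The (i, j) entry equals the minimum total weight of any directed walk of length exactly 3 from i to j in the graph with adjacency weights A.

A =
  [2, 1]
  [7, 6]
A^⊗3 =
  [6, 5]
  [11, 10]

Each entry (A^⊗3)_ij equals the minimum over all length-3 walks i = v_0 → v_1 → … → v_3 = j of Σ_t A[v_t][v_{t+1}]. For example, for (i, j) = (0, 1) we minimise over 4 possible intermediate vertex sequences; the minimum is 5, attained along the walk 0 → 0 → 0 → 1.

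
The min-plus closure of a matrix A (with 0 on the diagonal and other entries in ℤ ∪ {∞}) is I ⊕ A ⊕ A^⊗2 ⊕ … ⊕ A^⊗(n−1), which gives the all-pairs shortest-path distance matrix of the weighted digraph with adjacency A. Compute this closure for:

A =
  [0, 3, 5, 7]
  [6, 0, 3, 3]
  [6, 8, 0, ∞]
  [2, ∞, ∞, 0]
Closure =
  [0, 3, 5, 6]
  [5, 0, 3, 3]
  [6, 8, 0, 11]
  [2, 5, 7, 0]

This is the Floyd-Warshall all-pairs shortest-path computation. For each intermediate vertex k = 0, 1, …, 3, update dist[i][j] ← min(dist[i][j], dist[i][k] + dist[k][j]). The final matrix gives, for each (i, j), the minimum total weight of any directed path from i to j (possibly empty when i = j).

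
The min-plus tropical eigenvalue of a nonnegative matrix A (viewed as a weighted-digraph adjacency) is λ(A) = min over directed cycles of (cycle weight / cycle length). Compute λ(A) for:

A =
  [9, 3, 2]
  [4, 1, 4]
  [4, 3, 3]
λ(A) = 1

Enumerate directed cycles and compute their means (weight / length). Sample:
  cycle 0 → 0: weight = 9, length = 1, mean = 9/1 ≈ 9.000
  cycle 1 → 1: weight = 1, length = 1, mean = 1/1 ≈ 1.000
  cycle 2 → 2: weight = 3, length = 1, mean = 3/1 ≈ 3.000
  cycle 0 → 1 → 0: weight = 7, length = 2, mean = 7/2 ≈ 3.500
  cycle 0 → 2 → 0: weight = 6, length = 2, mean = 6/2 ≈ 3.000
  cycle 1 → 0 → 1: weight = 7, length = 2, mean = 7/2 ≈ 3.500
Minimum mean = 1.000, attained e.g. along the cycle 1 → 1 with weight 1 and length 1. So λ(A) = 1/1 = 1.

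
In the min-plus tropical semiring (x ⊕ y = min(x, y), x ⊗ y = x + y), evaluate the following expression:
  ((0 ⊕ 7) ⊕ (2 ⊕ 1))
((0 ⊕ 7) ⊕ (2 ⊕ 1)) = 0

Expand innermost to outermost. Recall ⊕ takes the minimum of its arguments and ⊗ takes their sum. Working out the expression ((0 ⊕ 7) ⊕ (2 ⊕ 1)) gives 0.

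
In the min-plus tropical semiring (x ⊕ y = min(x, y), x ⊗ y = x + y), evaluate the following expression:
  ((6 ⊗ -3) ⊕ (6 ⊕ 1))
((6 ⊗ -3) ⊕ (6 ⊕ 1)) = 1

Expand innermost to outermost. Recall ⊕ takes the minimum of its arguments and ⊗ takes their sum. Working out the expression ((6 ⊗ -3) ⊕ (6 ⊕ 1)) gives 1.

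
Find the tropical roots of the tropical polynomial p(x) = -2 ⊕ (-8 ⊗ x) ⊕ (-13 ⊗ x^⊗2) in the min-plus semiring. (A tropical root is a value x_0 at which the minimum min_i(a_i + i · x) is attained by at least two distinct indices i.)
Roots: {5, 6}

Each tropical root is a break point of the lower envelope of the lines y = a_i + i · x (there are 3 lines, with slopes 0, 1, ..., 2). Only the lines that attain the minimum somewhere contribute to roots; other lines are dominated. Here the surviving (envelope) indices are i = 2, i = 1, i = 0.
Intersections between consecutive envelope lines give the roots: for adjacent envelope indices i < j the intersection is x = (a_i − a_j) / (j − i). Reading off the sorted break points: {5, 6}.
Verification: at each break x_0, at least two indices attain the minimum of min_i(a_i + i · x_0).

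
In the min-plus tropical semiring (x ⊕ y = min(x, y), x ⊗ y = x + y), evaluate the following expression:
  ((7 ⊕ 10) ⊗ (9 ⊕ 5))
((7 ⊕ 10) ⊗ (9 ⊕ 5)) = 12

Expand innermost to outermost. Recall ⊕ takes the minimum of its arguments and ⊗ takes their sum. Working out the expression ((7 ⊕ 10) ⊗ (9 ⊕ 5)) gives 12.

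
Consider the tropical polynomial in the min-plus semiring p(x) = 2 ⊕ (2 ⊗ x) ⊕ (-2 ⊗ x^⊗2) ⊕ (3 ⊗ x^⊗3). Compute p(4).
p(4) = 2

A tropical monomial a ⊗ x^⊗i evaluates to a + i · x. Evaluating each term at x = 4:
  Term 0 contributes 2 + 0 · 4 = 2
  Term 1 contributes 2 + 1 · 4 = 6
  Term 2 contributes -2 + 2 · 4 = 6
  Term 3 contributes 3 + 3 · 4 = 15
p(4) = ⊕ of these = min[2, 6, 6, 15] = 2.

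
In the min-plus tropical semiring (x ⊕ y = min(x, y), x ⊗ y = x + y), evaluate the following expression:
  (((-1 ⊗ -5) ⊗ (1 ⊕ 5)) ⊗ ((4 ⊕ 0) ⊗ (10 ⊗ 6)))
(((-1 ⊗ -5) ⊗ (1 ⊕ 5)) ⊗ ((4 ⊕ 0) ⊗ (10 ⊗ 6))) = 11

Expand innermost to outermost. Recall ⊕ takes the minimum of its arguments and ⊗ takes their sum. Working out the expression (((-1 ⊗ -5) ⊗ (1 ⊕ 5)) ⊗ ((4 ⊕ 0) ⊗ (10 ⊗ 6))) gives 11.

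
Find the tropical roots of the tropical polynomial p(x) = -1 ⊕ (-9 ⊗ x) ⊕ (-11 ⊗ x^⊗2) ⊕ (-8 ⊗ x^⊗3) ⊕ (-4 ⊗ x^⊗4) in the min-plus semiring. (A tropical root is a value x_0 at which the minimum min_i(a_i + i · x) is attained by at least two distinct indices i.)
Roots: {-4, -3, 2, 8}

Each tropical root is a break point of the lower envelope of the lines y = a_i + i · x (there are 5 lines, with slopes 0, 1, ..., 4). Only the lines that attain the minimum somewhere contribute to roots; other lines are dominated. Here the surviving (envelope) indices are i = 4, i = 3, i = 2, i = 1, i = 0.
Intersections between consecutive envelope lines give the roots: for adjacent envelope indices i < j the intersection is x = (a_i − a_j) / (j − i). Reading off the sorted break points: {-4, -3, 2, 8}.
Verification: at each break x_0, at least two indices attain the minimum of min_i(a_i + i · x_0).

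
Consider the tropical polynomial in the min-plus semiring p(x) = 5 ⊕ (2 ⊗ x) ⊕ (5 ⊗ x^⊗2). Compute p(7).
p(7) = 5

A tropical monomial a ⊗ x^⊗i evaluates to a + i · x. Evaluating each term at x = 7:
  Term 0 contributes 5 + 0 · 7 = 5
  Term 1 contributes 2 + 1 · 7 = 9
  Term 2 contributes 5 + 2 · 7 = 19
p(7) = ⊕ of these = min[5, 9, 19] = 5.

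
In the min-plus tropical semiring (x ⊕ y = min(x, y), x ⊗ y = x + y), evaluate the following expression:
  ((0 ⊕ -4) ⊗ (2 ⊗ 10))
((0 ⊕ -4) ⊗ (2 ⊗ 10)) = 8

Expand innermost to outermost. Recall ⊕ takes the minimum of its arguments and ⊗ takes their sum. Working out the expression ((0 ⊕ -4) ⊗ (2 ⊗ 10)) gives 8.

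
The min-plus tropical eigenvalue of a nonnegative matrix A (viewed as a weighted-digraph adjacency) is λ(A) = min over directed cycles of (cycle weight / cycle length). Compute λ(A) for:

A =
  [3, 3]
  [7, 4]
λ(A) = 3

Enumerate directed cycles and compute their means (weight / length). Sample:
  cycle 0 → 0: weight = 3, length = 1, mean = 3/1 ≈ 3.000
  cycle 1 → 1: weight = 4, length = 1, mean = 4/1 ≈ 4.000
  cycle 0 → 1 → 0: weight = 10, length = 2, mean = 10/2 ≈ 5.000
  cycle 1 → 0 → 1: weight = 10, length = 2, mean = 10/2 ≈ 5.000
Minimum mean = 3.000, attained e.g. along the cycle 0 → 0 with weight 3 and length 1. So λ(A) = 3/1 = 3.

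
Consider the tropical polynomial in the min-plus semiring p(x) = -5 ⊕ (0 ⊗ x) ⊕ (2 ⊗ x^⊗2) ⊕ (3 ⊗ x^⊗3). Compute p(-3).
p(-3) = -6

A tropical monomial a ⊗ x^⊗i evaluates to a + i · x. Evaluating each term at x = -3:
  Term 0 contributes -5 + 0 · -3 = -5
  Term 1 contributes 0 + 1 · -3 = -3
  Term 2 contributes 2 + 2 · -3 = -4
  Term 3 contributes 3 + 3 · -3 = -6
p(-3) = ⊕ of these = min[-5, -3, -4, -6] = -6.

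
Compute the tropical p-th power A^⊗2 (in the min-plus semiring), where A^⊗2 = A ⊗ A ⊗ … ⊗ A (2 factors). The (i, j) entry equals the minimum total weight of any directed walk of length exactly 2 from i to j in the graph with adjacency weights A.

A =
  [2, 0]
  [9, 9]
A^⊗2 =
  [4, 2]
  [11, 9]

Each entry (A^⊗2)_ij equals the minimum over all length-2 walks i = v_0 → v_1 → … → v_2 = j of Σ_t A[v_t][v_{t+1}]. For example, for (i, j) = (0, 1) we minimise over 2 possible intermediate vertex sequences; the minimum is 2, attained along the walk 0 → 0 → 1.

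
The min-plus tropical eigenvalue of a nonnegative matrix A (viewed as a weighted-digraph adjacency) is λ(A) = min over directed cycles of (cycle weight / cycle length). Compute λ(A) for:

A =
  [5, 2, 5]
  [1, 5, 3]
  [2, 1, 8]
λ(A) = 3/2

Enumerate directed cycles and compute their means (weight / length). Sample:
  cycle 0 → 0: weight = 5, length = 1, mean = 5/1 ≈ 5.000
  cycle 1 → 1: weight = 5, length = 1, mean = 5/1 ≈ 5.000
  cycle 2 → 2: weight = 8, length = 1, mean = 8/1 ≈ 8.000
  cycle 0 → 1 → 0: weight = 3, length = 2, mean = 3/2 ≈ 1.500
  cycle 0 → 2 → 0: weight = 7, length = 2, mean = 7/2 ≈ 3.500
  cycle 1 → 0 → 1: weight = 3, length = 2, mean = 3/2 ≈ 1.500
Minimum mean = 1.500, attained e.g. along the cycle 0 → 1 → 0 with weight 3 and length 2. So λ(A) = 3/2 = 3/2.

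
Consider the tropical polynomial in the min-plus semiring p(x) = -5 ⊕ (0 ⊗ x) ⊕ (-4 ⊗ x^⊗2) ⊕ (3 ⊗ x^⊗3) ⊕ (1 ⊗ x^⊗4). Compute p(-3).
p(-3) = -11

A tropical monomial a ⊗ x^⊗i evaluates to a + i · x. Evaluating each term at x = -3:
  Term 0 contributes -5 + 0 · -3 = -5
  Term 1 contributes 0 + 1 · -3 = -3
  Term 2 contributes -4 + 2 · -3 = -10
  Term 3 contributes 3 + 3 · -3 = -6
  Term 4 contributes 1 + 4 · -3 = -11
p(-3) = ⊕ of these = min[-5, -3, -10, -6, -11] = -11.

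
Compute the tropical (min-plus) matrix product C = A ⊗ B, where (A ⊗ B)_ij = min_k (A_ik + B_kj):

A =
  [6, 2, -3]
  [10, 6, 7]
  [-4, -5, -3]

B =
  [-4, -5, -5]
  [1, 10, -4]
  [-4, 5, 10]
A ⊗ B =
  [-7, 1, -2]
  [3, 5, 2]
  [-8, -9, -9]

Apply the min-plus product entry-by-entry:
  C[0][0] = min over k of (A[0][0] + B[0][0] = 6 + -4 = 2, A[0][1] + B[1][0] = 2 + 1 = 3, A[0][2] + B[2][0] = -3 + -4 = -7) = -7 (attained at k = 2)
  C[0][1] = min over k of (A[0][0] + B[0][1] = 6 + -5 = 1, A[0][1] + B[1][1] = 2 + 10 = 12, A[0][2] + B[2][1] = -3 + 5 = 2) = 1 (attained at k = 0)
  C[0][2] = min over k of (A[0][0] + B[0][2] = 6 + -5 = 1, A[0][1] + B[1][2] = 2 + -4 = -2, A[0][2] + B[2][2] = -3 + 10 = 7) = -2 (attained at k = 1)
  C[1][0] = min over k of (A[1][0] + B[0][0] = 10 + -4 = 6, A[1][1] + B[1][0] = 6 + 1 = 7, A[1][2] + B[2][0] = 7 + -4 = 3) = 3 (attained at k = 2)
  C[1][1] = min over k of (A[1][0] + B[0][1] = 10 + -5 = 5, A[1][1] + B[1][1] = 6 + 10 = 16, A[1][2] + B[2][1] = 7 + 5 = 12) = 5 (attained at k = 0)
  C[1][2] = min over k of (A[1][0] + B[0][2] = 10 + -5 = 5, A[1][1] + B[1][2] = 6 + -4 = 2, A[1][2] + B[2][2] = 7 + 10 = 17) = 2 (attained at k = 1)
  C[2][0] = min over k of (A[2][0] + B[0][0] = -4 + -4 = -8, A[2][1] + B[1][0] = -5 + 1 = -4, A[2][2] + B[2][0] = -3 + -4 = -7) = -8 (attained at k = 0)
  C[2][1] = min over k of (A[2][0] + B[0][1] = -4 + -5 = -9, A[2][1] + B[1][1] = -5 + 10 = 5, A[2][2] + B[2][1] = -3 + 5 = 2) = -9 (attained at k = 0)
  C[2][2] = min over k of (A[2][0] + B[0][2] = -4 + -5 = -9, A[2][1] + B[1][2] = -5 + -4 = -9, A[2][2] + B[2][2] = -3 + 10 = 7) = -9 (attained at k = 0)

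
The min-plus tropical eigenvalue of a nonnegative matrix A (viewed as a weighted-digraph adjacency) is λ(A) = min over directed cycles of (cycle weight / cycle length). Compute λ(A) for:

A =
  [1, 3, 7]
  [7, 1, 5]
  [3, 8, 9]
λ(A) = 1

Enumerate directed cycles and compute their means (weight / length). Sample:
  cycle 0 → 0: weight = 1, length = 1, mean = 1/1 ≈ 1.000
  cycle 1 → 1: weight = 1, length = 1, mean = 1/1 ≈ 1.000
  cycle 2 → 2: weight = 9, length = 1, mean = 9/1 ≈ 9.000
  cycle 0 → 1 → 0: weight = 10, length = 2, mean = 10/2 ≈ 5.000
  cycle 0 → 2 → 0: weight = 10, length = 2, mean = 10/2 ≈ 5.000
  cycle 1 → 0 → 1: weight = 10, length = 2, mean = 10/2 ≈ 5.000
Minimum mean = 1.000, attained e.g. along the cycle 0 → 0 with weight 1 and length 1. So λ(A) = 1/1 = 1.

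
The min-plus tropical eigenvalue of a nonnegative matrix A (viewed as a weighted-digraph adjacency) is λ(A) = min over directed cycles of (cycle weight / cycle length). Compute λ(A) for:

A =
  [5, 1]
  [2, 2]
λ(A) = 3/2

Enumerate directed cycles and compute their means (weight / length). Sample:
  cycle 0 → 0: weight = 5, length = 1, mean = 5/1 ≈ 5.000
  cycle 1 → 1: weight = 2, length = 1, mean = 2/1 ≈ 2.000
  cycle 0 → 1 → 0: weight = 3, length = 2, mean = 3/2 ≈ 1.500
  cycle 1 → 0 → 1: weight = 3, length = 2, mean = 3/2 ≈ 1.500
Minimum mean = 1.500, attained e.g. along the cycle 0 → 1 → 0 with weight 3 and length 2. So λ(A) = 3/2 = 3/2.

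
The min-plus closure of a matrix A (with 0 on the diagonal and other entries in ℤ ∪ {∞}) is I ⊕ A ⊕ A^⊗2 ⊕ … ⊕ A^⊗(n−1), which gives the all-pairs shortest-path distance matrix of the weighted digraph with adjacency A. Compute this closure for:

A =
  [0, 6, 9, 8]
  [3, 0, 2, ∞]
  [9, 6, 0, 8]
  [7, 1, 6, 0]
Closure =
  [0, 6, 8, 8]
  [3, 0, 2, 10]
  [9, 6, 0, 8]
  [4, 1, 3, 0]

This is the Floyd-Warshall all-pairs shortest-path computation. For each intermediate vertex k = 0, 1, …, 3, update dist[i][j] ← min(dist[i][j], dist[i][k] + dist[k][j]). The final matrix gives, for each (i, j), the minimum total weight of any directed path from i to j (possibly empty when i = j).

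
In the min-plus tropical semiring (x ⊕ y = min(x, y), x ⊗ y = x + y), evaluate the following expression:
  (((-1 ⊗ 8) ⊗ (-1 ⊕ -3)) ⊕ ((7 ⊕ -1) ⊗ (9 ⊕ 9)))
(((-1 ⊗ 8) ⊗ (-1 ⊕ -3)) ⊕ ((7 ⊕ -1) ⊗ (9 ⊕ 9))) = 4

Expand innermost to outermost. Recall ⊕ takes the minimum of its arguments and ⊗ takes their sum. Working out the expression (((-1 ⊗ 8) ⊗ (-1 ⊕ -3)) ⊕ ((7 ⊕ -1) ⊗ (9 ⊕ 9))) gives 4.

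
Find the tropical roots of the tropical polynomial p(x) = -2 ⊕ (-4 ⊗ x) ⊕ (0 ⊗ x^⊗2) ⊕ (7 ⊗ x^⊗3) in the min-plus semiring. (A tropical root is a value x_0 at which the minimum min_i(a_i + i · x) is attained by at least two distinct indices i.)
Roots: {-7, -4, 2}

Each tropical root is a break point of the lower envelope of the lines y = a_i + i · x (there are 4 lines, with slopes 0, 1, ..., 3). Only the lines that attain the minimum somewhere contribute to roots; other lines are dominated. Here the surviving (envelope) indices are i = 3, i = 2, i = 1, i = 0.
Intersections between consecutive envelope lines give the roots: for adjacent envelope indices i < j the intersection is x = (a_i − a_j) / (j − i). Reading off the sorted break points: {-7, -4, 2}.
Verification: at each break x_0, at least two indices attain the minimum of min_i(a_i + i · x_0).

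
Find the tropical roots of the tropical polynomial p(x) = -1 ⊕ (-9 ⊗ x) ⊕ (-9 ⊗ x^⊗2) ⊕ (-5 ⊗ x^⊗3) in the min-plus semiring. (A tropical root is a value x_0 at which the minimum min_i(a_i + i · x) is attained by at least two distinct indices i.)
Roots: {-4, 0, 8}

Each tropical root is a break point of the lower envelope of the lines y = a_i + i · x (there are 4 lines, with slopes 0, 1, ..., 3). Only the lines that attain the minimum somewhere contribute to roots; other lines are dominated. Here the surviving (envelope) indices are i = 3, i = 2, i = 1, i = 0.
Intersections between consecutive envelope lines give the roots: for adjacent envelope indices i < j the intersection is x = (a_i − a_j) / (j − i). Reading off the sorted break points: {-4, 0, 8}.
Verification: at each break x_0, at least two indices attain the minimum of min_i(a_i + i · x_0).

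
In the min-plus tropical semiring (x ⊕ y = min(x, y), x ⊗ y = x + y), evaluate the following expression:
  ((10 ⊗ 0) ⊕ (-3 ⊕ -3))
((10 ⊗ 0) ⊕ (-3 ⊕ -3)) = -3

Expand innermost to outermost. Recall ⊕ takes the minimum of its arguments and ⊗ takes their sum. Working out the expression ((10 ⊗ 0) ⊕ (-3 ⊕ -3)) gives -3.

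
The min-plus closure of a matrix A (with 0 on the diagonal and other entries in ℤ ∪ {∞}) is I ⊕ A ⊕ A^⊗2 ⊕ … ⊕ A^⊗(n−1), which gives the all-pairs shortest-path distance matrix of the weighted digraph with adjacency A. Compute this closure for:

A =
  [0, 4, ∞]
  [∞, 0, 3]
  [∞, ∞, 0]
Closure =
  [0, 4, 7]
  [∞, 0, 3]
  [∞, ∞, 0]

This is the Floyd-Warshall all-pairs shortest-path computation. For each intermediate vertex k = 0, 1, …, 2, update dist[i][j] ← min(dist[i][j], dist[i][k] + dist[k][j]). The final matrix gives, for each (i, j), the minimum total weight of any directed path from i to j (possibly empty when i = j).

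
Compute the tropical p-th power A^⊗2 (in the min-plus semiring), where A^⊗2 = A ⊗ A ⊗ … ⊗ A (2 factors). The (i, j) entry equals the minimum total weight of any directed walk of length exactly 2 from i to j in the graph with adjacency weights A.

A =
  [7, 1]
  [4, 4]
A^⊗2 =
  [5, 5]
  [8, 5]

Each entry (A^⊗2)_ij equals the minimum over all length-2 walks i = v_0 → v_1 → … → v_2 = j of Σ_t A[v_t][v_{t+1}]. For example, for (i, j) = (0, 1) we minimise over 2 possible intermediate vertex sequences; the minimum is 5, attained along the walk 0 → 1 → 1.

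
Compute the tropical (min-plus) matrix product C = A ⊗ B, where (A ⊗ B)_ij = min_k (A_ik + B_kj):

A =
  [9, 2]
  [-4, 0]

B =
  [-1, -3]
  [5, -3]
A ⊗ B =
  [7, -1]
  [-5, -7]

Apply the min-plus product entry-by-entry:
  C[0][0] = min over k of (A[0][0] + B[0][0] = 9 + -1 = 8, A[0][1] + B[1][0] = 2 + 5 = 7) = 7 (attained at k = 1)
  C[0][1] = min over k of (A[0][0] + B[0][1] = 9 + -3 = 6, A[0][1] + B[1][1] = 2 + -3 = -1) = -1 (attained at k = 1)
  C[1][0] = min over k of (A[1][0] + B[0][0] = -4 + -1 = -5, A[1][1] + B[1][0] = 0 + 5 = 5) = -5 (attained at k = 0)
  C[1][1] = min over k of (A[1][0] + B[0][1] = -4 + -3 = -7, A[1][1] + B[1][1] = 0 + -3 = -3) = -7 (attained at k = 0)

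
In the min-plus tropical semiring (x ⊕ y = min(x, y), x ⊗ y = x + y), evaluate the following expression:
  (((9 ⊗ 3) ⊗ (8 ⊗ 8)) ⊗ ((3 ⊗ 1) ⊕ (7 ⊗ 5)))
(((9 ⊗ 3) ⊗ (8 ⊗ 8)) ⊗ ((3 ⊗ 1) ⊕ (7 ⊗ 5))) = 32

Expand innermost to outermost. Recall ⊕ takes the minimum of its arguments and ⊗ takes their sum. Working out the expression (((9 ⊗ 3) ⊗ (8 ⊗ 8)) ⊗ ((3 ⊗ 1) ⊕ (7 ⊗ 5))) gives 32.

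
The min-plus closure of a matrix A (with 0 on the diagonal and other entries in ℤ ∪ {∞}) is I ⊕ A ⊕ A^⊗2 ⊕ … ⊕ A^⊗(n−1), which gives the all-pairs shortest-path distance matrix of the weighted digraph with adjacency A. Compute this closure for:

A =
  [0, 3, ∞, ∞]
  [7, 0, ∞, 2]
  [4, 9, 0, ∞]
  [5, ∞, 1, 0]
Closure =
  [0, 3, 6, 5]
  [7, 0, 3, 2]
  [4, 7, 0, 9]
  [5, 8, 1, 0]

This is the Floyd-Warshall all-pairs shortest-path computation. For each intermediate vertex k = 0, 1, …, 3, update dist[i][j] ← min(dist[i][j], dist[i][k] + dist[k][j]). The final matrix gives, for each (i, j), the minimum total weight of any directed path from i to j (possibly empty when i = j).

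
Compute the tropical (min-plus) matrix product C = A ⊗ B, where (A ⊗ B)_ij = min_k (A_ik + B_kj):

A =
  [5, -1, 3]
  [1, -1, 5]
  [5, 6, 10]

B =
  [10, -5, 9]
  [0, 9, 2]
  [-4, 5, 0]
A ⊗ B =
  [-1, 0, 1]
  [-1, -4, 1]
  [6, 0, 8]

Apply the min-plus product entry-by-entry:
  C[0][0] = min over k of (A[0][0] + B[0][0] = 5 + 10 = 15, A[0][1] + B[1][0] = -1 + 0 = -1, A[0][2] + B[2][0] = 3 + -4 = -1) = -1 (attained at k = 1)
  C[0][1] = min over k of (A[0][0] + B[0][1] = 5 + -5 = 0, A[0][1] + B[1][1] = -1 + 9 = 8, A[0][2] + B[2][1] = 3 + 5 = 8) = 0 (attained at k = 0)
  C[0][2] = min over k of (A[0][0] + B[0][2] = 5 + 9 = 14, A[0][1] + B[1][2] = -1 + 2 = 1, A[0][2] + B[2][2] = 3 + 0 = 3) = 1 (attained at k = 1)
  C[1][0] = min over k of (A[1][0] + B[0][0] = 1 + 10 = 11, A[1][1] + B[1][0] = -1 + 0 = -1, A[1][2] + B[2][0] = 5 + -4 = 1) = -1 (attained at k = 1)
  C[1][1] = min over k of (A[1][0] + B[0][1] = 1 + -5 = -4, A[1][1] + B[1][1] = -1 + 9 = 8, A[1][2] + B[2][1] = 5 + 5 = 10) = -4 (attained at k = 0)
  C[1][2] = min over k of (A[1][0] + B[0][2] = 1 + 9 = 10, A[1][1] + B[1][2] = -1 + 2 = 1, A[1][2] + B[2][2] = 5 + 0 = 5) = 1 (attained at k = 1)
  C[2][0] = min over k of (A[2][0] + B[0][0] = 5 + 10 = 15, A[2][1] + B[1][0] = 6 + 0 = 6, A[2][2] + B[2][0] = 10 + -4 = 6) = 6 (attained at k = 1)
  C[2][1] = min over k of (A[2][0] + B[0][1] = 5 + -5 = 0, A[2][1] + B[1][1] = 6 + 9 = 15, A[2][2] + B[2][1] = 10 + 5 = 15) = 0 (attained at k = 0)
  C[2][2] = min over k of (A[2][0] + B[0][2] = 5 + 9 = 14, A[2][1] + B[1][2] = 6 + 2 = 8, A[2][2] + B[2][2] = 10 + 0 = 10) = 8 (attained at k = 1)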